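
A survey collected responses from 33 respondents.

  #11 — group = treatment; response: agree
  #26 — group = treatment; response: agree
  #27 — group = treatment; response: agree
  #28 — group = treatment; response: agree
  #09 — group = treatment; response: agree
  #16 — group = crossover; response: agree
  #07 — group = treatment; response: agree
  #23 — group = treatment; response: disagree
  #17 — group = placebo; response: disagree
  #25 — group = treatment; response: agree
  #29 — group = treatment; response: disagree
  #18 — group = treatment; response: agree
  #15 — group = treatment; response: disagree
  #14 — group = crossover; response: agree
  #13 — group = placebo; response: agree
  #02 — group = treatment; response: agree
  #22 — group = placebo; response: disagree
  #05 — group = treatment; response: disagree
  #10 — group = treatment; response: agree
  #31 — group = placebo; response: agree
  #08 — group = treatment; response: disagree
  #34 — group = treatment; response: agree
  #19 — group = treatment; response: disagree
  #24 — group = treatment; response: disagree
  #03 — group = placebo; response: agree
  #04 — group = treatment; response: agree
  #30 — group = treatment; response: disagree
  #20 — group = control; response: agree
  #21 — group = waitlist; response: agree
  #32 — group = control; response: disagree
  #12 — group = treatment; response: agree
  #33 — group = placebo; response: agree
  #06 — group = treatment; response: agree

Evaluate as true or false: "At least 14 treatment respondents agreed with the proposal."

The determiner here denotes the relation: |A ∩ B| ≥ 14.
|A| = 22, |A ∩ B| = 14, |A ∖ B| = 8.
|A ∩ B| = 14, so the statement is true.

True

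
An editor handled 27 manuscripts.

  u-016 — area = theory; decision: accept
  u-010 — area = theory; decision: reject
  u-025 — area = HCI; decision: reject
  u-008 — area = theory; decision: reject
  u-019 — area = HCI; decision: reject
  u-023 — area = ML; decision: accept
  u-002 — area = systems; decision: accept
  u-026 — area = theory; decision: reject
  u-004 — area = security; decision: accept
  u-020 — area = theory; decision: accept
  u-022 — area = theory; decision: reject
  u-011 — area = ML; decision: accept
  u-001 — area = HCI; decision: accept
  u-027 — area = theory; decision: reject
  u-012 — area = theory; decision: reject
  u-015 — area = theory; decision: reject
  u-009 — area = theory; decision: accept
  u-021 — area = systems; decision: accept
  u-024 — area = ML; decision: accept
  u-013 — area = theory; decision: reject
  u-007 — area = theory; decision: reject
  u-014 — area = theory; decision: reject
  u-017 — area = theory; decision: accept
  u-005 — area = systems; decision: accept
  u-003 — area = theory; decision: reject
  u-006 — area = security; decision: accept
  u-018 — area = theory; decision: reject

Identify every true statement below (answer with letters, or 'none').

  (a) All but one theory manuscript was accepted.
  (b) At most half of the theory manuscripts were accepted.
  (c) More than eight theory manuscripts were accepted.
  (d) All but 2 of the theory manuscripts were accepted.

|A| = 16, |A ∩ B| = 4, |A ∖ B| = 12.
(a) |A ∖ B| = 1: fails.
(b) |A ∩ B| ≤ |A ∖ B|: holds.
(c) |A ∩ B| > 8: fails.
(d) |A ∖ B| = 2: fails.

(b)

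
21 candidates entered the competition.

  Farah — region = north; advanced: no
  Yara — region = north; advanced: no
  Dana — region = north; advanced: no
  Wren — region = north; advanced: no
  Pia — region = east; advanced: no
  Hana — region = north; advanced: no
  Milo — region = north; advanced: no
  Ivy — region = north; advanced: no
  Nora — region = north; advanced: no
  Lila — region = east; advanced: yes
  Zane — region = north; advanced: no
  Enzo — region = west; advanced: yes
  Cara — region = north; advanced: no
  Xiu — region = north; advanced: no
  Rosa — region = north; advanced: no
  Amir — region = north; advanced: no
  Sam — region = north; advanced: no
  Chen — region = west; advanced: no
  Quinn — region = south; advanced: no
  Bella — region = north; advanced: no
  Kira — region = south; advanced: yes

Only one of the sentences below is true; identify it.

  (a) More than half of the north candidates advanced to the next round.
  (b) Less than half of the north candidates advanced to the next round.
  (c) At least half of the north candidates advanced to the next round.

|A| = 15, |A ∩ B| = 0, |A ∖ B| = 15.
(a) requires |A ∩ B| > |A ∖ B|: false.
(b) requires |A ∩ B| < |A ∖ B|: true.
(c) requires |A ∩ B| ≥ |A ∖ B|: false.

(b)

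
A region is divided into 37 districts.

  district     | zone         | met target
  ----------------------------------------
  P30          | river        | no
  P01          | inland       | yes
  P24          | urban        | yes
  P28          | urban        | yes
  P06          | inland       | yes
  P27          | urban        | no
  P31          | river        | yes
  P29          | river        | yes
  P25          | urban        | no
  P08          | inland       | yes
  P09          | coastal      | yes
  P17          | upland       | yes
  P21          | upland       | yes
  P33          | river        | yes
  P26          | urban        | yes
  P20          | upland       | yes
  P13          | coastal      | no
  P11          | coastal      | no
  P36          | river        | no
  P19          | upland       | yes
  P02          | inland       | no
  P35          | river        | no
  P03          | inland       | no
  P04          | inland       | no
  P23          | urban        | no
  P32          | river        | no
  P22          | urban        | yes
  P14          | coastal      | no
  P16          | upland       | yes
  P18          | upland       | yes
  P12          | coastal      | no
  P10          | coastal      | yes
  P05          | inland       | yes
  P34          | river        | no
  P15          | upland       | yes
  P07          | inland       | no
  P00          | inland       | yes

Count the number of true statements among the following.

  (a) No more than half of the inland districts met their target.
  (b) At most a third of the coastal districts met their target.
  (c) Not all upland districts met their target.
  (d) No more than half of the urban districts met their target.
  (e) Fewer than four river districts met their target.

2

(a) inland: |A| = 9, |A ∩ B| = 5; needs |A ∩ B| ≤ |A ∖ B| — false.
(b) coastal: |A| = 6, |A ∩ B| = 2; needs |A ∩ B| / |A| ≤ 1/3 — true.
(c) upland: |A| = 7, |A ∩ B| = 7; needs A ⊄ B (|A ∖ B| ≥ 1) — false.
(d) urban: |A| = 7, |A ∩ B| = 4; needs |A ∩ B| ≤ |A ∖ B| — false.
(e) river: |A| = 8, |A ∩ B| = 3; needs |A ∩ B| < 4 — true.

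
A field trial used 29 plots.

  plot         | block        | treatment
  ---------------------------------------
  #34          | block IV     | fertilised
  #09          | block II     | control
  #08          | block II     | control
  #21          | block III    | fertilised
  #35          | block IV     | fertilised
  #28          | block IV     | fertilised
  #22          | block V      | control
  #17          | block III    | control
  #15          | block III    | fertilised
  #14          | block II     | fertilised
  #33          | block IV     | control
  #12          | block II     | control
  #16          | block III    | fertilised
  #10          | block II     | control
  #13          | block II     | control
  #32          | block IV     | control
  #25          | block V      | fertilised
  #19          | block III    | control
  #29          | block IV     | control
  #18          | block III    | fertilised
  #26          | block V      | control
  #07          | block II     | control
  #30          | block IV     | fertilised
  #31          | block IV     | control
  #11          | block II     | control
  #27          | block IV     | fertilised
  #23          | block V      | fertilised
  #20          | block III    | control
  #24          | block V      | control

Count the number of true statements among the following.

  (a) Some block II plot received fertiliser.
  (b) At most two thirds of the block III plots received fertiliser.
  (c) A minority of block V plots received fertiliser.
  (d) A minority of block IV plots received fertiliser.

3

(a) block II: |A| = 8, |A ∩ B| = 1; needs A ∩ B ≠ ∅ (|A ∩ B| ≥ 1) — true.
(b) block III: |A| = 7, |A ∩ B| = 4; needs |A ∩ B| / |A| ≤ 2/3 — true.
(c) block V: |A| = 5, |A ∩ B| = 2; needs |A ∩ B| < |A ∖ B| — true.
(d) block IV: |A| = 9, |A ∩ B| = 5; needs |A ∩ B| < |A ∖ B| — false.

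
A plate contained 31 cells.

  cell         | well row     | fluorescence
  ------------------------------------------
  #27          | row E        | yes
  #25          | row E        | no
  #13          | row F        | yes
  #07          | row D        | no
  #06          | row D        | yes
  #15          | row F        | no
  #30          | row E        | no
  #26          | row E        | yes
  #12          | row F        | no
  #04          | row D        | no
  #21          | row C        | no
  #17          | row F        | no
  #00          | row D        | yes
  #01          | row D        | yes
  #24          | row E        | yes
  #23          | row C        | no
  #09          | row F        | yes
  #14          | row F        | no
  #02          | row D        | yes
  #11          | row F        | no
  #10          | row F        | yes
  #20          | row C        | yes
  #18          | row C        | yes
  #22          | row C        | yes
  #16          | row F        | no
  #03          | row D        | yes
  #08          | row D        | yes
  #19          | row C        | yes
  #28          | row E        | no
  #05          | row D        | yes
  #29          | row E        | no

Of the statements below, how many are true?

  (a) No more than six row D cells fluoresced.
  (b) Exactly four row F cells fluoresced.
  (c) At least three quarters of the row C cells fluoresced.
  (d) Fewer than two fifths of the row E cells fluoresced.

0

(a) row D: |A| = 9, |A ∩ B| = 7; needs |A ∩ B| ≤ 6 — false.
(b) row F: |A| = 9, |A ∩ B| = 3; needs |A ∩ B| = 4 — false.
(c) row C: |A| = 6, |A ∩ B| = 4; needs |A ∩ B| / |A| ≥ 3/4 — false.
(d) row E: |A| = 7, |A ∩ B| = 3; needs |A ∩ B| / |A| < 2/5 — false.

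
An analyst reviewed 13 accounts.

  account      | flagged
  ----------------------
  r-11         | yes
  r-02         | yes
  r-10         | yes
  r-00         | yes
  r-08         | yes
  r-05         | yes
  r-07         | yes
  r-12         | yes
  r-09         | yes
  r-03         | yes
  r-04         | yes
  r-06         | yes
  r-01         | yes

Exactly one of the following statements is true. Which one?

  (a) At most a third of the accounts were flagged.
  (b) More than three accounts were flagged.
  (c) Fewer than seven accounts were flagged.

|A| = 13, |A ∩ B| = 13, |A ∖ B| = 0.
(a) requires |A ∩ B| / |A| ≤ 1/3: false.
(b) requires |A ∩ B| > 3: true.
(c) requires |A ∩ B| < 7: false.

(b)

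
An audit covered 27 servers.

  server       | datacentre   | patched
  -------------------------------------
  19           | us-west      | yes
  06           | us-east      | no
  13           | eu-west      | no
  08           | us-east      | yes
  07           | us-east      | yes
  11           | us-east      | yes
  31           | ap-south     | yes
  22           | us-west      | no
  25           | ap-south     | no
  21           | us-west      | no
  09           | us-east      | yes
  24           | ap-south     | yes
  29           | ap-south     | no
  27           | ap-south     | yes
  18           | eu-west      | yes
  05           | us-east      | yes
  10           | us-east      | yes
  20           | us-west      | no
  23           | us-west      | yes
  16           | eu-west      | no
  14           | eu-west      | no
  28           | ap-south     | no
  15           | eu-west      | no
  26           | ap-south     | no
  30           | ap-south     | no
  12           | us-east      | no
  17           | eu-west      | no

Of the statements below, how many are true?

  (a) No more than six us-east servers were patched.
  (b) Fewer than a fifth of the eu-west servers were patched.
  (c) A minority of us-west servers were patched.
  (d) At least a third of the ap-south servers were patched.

(a) us-east: |A| = 8, |A ∩ B| = 6; needs |A ∩ B| ≤ 6 — true.
(b) eu-west: |A| = 6, |A ∩ B| = 1; needs |A ∩ B| / |A| < 1/5 — true.
(c) us-west: |A| = 5, |A ∩ B| = 2; needs |A ∩ B| < |A ∖ B| — true.
(d) ap-south: |A| = 8, |A ∩ B| = 3; needs |A ∩ B| / |A| ≥ 1/3 — true.

4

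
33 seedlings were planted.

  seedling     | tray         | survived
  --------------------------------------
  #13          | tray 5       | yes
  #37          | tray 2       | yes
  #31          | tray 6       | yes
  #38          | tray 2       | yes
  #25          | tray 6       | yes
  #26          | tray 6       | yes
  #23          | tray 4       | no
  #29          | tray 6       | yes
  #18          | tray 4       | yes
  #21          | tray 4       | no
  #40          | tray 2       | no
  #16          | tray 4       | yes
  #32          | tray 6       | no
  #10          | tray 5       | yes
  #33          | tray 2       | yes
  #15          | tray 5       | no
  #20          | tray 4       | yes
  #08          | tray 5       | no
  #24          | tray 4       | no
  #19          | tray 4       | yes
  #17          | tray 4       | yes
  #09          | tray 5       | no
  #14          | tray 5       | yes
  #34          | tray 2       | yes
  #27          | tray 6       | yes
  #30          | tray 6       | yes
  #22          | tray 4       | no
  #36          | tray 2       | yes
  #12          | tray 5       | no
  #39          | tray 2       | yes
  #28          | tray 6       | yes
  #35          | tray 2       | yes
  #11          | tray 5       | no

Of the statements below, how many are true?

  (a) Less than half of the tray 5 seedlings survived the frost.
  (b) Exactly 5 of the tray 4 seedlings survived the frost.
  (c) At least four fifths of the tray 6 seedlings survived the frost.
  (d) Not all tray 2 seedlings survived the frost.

4

(a) tray 5: |A| = 8, |A ∩ B| = 3; needs |A ∩ B| < |A ∖ B| — true.
(b) tray 4: |A| = 9, |A ∩ B| = 5; needs |A ∩ B| = 5 — true.
(c) tray 6: |A| = 8, |A ∩ B| = 7; needs |A ∩ B| / |A| ≥ 4/5 — true.
(d) tray 2: |A| = 8, |A ∩ B| = 7; needs A ⊄ B (|A ∖ B| ≥ 1) — true.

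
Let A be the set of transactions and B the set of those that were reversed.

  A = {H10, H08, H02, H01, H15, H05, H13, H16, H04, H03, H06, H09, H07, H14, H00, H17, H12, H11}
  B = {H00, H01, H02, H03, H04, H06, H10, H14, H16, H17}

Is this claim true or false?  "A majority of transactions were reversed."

True

Truth condition: |A ∩ B| > |A ∖ B|.
|A| = 18, |A ∩ B| = 10, |A ∖ B| = 8.
10 > 8, so the statement is true.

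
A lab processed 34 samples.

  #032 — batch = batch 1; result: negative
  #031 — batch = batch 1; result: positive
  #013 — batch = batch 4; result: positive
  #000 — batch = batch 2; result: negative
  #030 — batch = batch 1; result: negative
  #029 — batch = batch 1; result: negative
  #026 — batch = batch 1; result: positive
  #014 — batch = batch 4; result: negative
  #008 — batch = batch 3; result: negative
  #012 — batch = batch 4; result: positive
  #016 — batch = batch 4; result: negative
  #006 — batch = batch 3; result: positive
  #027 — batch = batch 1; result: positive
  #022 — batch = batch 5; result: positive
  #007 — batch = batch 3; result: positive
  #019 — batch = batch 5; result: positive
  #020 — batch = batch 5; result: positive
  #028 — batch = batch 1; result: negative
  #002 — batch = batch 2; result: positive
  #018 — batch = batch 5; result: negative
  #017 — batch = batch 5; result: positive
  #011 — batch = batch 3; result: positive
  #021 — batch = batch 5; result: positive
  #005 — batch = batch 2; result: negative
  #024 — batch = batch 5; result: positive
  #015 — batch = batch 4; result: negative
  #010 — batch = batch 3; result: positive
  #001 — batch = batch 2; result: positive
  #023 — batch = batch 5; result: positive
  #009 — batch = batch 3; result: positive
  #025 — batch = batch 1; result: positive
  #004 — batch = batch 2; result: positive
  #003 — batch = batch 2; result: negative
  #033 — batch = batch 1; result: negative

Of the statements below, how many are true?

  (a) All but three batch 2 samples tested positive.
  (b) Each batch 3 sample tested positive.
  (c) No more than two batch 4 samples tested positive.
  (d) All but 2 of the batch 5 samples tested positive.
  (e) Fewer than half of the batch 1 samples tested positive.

3

(a) batch 2: |A| = 6, |A ∩ B| = 3; needs |A ∖ B| = 3 — true.
(b) batch 3: |A| = 6, |A ∩ B| = 5; needs A ⊆ B, i.e. every element of A is in B (|A ∖ B| = 0) — false.
(c) batch 4: |A| = 5, |A ∩ B| = 2; needs |A ∩ B| ≤ 2 — true.
(d) batch 5: |A| = 8, |A ∩ B| = 7; needs |A ∖ B| = 2 — false.
(e) batch 1: |A| = 9, |A ∩ B| = 4; needs |A ∩ B| < |A ∖ B| — true.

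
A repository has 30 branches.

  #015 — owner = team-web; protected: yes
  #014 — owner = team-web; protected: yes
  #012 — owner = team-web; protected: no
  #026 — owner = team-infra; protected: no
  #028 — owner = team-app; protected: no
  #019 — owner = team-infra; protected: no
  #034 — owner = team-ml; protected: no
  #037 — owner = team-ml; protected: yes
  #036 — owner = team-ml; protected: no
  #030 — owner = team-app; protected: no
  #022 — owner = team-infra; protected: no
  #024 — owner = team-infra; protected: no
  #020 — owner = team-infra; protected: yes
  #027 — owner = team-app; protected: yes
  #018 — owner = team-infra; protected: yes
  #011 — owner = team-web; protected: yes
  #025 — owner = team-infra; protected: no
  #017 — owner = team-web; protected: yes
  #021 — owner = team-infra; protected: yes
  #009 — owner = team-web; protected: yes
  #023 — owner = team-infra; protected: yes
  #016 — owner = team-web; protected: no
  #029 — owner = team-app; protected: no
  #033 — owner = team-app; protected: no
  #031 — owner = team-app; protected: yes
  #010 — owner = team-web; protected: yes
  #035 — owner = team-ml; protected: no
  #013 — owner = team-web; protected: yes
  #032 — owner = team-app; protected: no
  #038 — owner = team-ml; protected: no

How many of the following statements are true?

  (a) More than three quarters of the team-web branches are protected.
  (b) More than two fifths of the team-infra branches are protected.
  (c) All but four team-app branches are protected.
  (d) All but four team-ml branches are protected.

(a) team-web: |A| = 9, |A ∩ B| = 7; needs |A ∩ B| / |A| > 3/4 — true.
(b) team-infra: |A| = 9, |A ∩ B| = 4; needs |A ∩ B| / |A| > 2/5 — true.
(c) team-app: |A| = 7, |A ∩ B| = 2; needs |A ∖ B| = 4 — false.
(d) team-ml: |A| = 5, |A ∩ B| = 1; needs |A ∖ B| = 4 — true.

3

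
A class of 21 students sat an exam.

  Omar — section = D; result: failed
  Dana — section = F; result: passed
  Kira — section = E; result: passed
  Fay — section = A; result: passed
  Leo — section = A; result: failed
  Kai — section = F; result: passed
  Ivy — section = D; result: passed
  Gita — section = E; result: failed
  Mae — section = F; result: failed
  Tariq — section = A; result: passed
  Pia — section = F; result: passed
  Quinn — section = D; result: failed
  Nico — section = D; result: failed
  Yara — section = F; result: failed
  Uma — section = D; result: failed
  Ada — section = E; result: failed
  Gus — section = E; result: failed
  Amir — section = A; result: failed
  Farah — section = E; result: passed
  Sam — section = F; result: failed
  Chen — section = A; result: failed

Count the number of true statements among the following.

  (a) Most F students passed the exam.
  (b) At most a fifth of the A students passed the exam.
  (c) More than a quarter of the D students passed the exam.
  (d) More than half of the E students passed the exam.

(a) F: |A| = 6, |A ∩ B| = 3; needs |A ∩ B| > |A ∖ B| — false.
(b) A: |A| = 5, |A ∩ B| = 2; needs |A ∩ B| / |A| ≤ 1/5 — false.
(c) D: |A| = 5, |A ∩ B| = 1; needs |A ∩ B| / |A| > 1/4 — false.
(d) E: |A| = 5, |A ∩ B| = 2; needs |A ∩ B| > |A ∖ B| — false.

0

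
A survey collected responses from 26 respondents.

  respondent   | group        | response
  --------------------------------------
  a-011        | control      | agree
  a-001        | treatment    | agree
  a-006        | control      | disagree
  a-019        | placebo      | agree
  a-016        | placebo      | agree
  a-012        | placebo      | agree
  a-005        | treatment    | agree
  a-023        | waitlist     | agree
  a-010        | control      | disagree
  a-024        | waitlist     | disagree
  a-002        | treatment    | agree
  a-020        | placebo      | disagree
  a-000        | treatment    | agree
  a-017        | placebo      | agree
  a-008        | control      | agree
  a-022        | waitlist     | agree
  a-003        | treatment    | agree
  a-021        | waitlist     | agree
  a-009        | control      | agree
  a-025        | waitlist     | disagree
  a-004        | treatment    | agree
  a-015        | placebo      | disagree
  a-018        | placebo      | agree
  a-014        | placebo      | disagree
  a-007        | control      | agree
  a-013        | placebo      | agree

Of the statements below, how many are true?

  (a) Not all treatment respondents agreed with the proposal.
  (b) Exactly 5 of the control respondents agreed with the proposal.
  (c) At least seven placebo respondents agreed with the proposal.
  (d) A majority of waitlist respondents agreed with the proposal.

(a) treatment: |A| = 6, |A ∩ B| = 6; needs A ⊄ B (|A ∖ B| ≥ 1) — false.
(b) control: |A| = 6, |A ∩ B| = 4; needs |A ∩ B| = 5 — false.
(c) placebo: |A| = 9, |A ∩ B| = 6; needs |A ∩ B| ≥ 7 — false.
(d) waitlist: |A| = 5, |A ∩ B| = 3; needs |A ∩ B| > |A ∖ B| — true.

1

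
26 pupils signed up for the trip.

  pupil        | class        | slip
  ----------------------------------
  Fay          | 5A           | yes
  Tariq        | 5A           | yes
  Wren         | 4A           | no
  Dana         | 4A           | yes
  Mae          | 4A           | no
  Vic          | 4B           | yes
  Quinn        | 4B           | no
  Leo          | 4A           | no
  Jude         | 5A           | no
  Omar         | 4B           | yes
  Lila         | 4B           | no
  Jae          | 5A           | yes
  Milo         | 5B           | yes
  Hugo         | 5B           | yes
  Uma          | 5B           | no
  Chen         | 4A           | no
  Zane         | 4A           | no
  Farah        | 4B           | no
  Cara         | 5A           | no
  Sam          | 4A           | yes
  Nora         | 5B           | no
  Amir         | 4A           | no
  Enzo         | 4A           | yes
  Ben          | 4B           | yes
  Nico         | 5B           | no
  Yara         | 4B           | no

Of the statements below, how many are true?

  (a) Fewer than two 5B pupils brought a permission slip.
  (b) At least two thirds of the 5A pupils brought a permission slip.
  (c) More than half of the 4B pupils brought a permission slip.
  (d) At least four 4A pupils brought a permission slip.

0

(a) 5B: |A| = 5, |A ∩ B| = 2; needs |A ∩ B| < 2 — false.
(b) 5A: |A| = 5, |A ∩ B| = 3; needs |A ∩ B| / |A| ≥ 2/3 — false.
(c) 4B: |A| = 7, |A ∩ B| = 3; needs |A ∩ B| > |A ∖ B| — false.
(d) 4A: |A| = 9, |A ∩ B| = 3; needs |A ∩ B| ≥ 4 — false.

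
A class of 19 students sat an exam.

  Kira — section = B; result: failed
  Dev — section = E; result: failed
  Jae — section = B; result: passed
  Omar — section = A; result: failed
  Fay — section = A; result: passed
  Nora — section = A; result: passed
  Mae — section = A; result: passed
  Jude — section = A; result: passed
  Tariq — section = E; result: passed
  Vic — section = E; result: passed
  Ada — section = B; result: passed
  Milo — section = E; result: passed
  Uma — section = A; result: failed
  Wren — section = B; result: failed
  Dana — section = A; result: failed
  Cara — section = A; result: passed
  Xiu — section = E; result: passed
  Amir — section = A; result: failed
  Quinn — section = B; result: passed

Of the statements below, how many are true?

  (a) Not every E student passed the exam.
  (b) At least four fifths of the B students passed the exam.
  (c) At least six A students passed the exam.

(a) E: |A| = 5, |A ∩ B| = 4; needs A ⊄ B (|A ∖ B| ≥ 1) — true.
(b) B: |A| = 5, |A ∩ B| = 3; needs |A ∩ B| / |A| ≥ 4/5 — false.
(c) A: |A| = 9, |A ∩ B| = 5; needs |A ∩ B| ≥ 6 — false.

1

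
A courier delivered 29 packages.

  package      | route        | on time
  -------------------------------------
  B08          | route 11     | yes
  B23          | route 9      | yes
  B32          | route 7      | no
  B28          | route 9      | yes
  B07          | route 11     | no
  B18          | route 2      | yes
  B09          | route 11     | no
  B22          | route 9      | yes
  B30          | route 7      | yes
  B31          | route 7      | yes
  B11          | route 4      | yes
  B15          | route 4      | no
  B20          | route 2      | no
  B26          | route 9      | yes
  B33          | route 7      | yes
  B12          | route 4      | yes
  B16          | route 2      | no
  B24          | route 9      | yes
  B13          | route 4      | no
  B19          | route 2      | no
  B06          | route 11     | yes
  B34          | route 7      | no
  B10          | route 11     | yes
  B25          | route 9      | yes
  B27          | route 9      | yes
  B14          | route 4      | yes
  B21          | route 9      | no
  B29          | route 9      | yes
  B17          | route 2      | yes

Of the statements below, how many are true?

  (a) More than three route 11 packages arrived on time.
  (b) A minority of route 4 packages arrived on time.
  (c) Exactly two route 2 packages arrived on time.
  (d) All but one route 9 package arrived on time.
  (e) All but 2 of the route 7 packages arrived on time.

3

(a) route 11: |A| = 5, |A ∩ B| = 3; needs |A ∩ B| > 3 — false.
(b) route 4: |A| = 5, |A ∩ B| = 3; needs |A ∩ B| < |A ∖ B| — false.
(c) route 2: |A| = 5, |A ∩ B| = 2; needs |A ∩ B| = 2 — true.
(d) route 9: |A| = 9, |A ∩ B| = 8; needs |A ∖ B| = 1 — true.
(e) route 7: |A| = 5, |A ∩ B| = 3; needs |A ∖ B| = 2 — true.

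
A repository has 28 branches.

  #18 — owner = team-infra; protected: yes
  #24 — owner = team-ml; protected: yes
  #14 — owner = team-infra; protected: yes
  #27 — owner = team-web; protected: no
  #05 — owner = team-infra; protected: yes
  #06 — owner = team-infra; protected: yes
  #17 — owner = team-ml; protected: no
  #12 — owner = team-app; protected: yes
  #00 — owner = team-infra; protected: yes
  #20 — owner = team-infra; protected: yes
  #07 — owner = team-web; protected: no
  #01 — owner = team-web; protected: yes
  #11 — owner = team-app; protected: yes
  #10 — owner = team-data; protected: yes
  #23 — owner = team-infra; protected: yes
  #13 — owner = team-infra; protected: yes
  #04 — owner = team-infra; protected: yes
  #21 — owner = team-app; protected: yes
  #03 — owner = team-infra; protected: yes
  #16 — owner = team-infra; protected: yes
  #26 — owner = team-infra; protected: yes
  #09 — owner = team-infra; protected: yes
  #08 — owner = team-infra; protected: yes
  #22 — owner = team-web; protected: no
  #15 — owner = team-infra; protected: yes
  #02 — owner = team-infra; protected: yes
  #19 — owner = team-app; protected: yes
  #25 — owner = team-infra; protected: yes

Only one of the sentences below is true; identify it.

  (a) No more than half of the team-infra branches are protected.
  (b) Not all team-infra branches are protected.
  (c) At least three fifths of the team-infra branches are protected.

(c)

|A| = 17, |A ∩ B| = 17, |A ∖ B| = 0.
(a) requires |A ∩ B| ≤ |A ∖ B|: false.
(b) requires A ⊄ B (|A ∖ B| ≥ 1): false.
(c) requires |A ∩ B| / |A| ≥ 3/5: true.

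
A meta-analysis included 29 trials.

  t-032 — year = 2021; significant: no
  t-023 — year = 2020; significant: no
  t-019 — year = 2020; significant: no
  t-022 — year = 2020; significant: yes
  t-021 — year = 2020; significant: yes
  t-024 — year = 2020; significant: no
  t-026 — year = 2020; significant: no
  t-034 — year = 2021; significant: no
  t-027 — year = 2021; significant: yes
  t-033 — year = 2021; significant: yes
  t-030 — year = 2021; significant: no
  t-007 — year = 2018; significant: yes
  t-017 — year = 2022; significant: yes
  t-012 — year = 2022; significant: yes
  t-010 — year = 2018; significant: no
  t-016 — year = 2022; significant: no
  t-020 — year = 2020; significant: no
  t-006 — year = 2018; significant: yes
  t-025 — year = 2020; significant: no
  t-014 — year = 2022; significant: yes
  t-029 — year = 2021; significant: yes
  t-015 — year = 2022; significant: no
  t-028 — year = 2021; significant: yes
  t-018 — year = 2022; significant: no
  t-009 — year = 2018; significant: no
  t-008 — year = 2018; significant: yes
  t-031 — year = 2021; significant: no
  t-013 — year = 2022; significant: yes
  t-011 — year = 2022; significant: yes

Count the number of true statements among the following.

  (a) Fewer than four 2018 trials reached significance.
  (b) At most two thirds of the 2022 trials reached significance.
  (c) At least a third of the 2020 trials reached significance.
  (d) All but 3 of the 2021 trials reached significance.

(a) 2018: |A| = 5, |A ∩ B| = 3; needs |A ∩ B| < 4 — true.
(b) 2022: |A| = 8, |A ∩ B| = 5; needs |A ∩ B| / |A| ≤ 2/3 — true.
(c) 2020: |A| = 8, |A ∩ B| = 2; needs |A ∩ B| / |A| ≥ 1/3 — false.
(d) 2021: |A| = 8, |A ∩ B| = 4; needs |A ∖ B| = 3 — false.

2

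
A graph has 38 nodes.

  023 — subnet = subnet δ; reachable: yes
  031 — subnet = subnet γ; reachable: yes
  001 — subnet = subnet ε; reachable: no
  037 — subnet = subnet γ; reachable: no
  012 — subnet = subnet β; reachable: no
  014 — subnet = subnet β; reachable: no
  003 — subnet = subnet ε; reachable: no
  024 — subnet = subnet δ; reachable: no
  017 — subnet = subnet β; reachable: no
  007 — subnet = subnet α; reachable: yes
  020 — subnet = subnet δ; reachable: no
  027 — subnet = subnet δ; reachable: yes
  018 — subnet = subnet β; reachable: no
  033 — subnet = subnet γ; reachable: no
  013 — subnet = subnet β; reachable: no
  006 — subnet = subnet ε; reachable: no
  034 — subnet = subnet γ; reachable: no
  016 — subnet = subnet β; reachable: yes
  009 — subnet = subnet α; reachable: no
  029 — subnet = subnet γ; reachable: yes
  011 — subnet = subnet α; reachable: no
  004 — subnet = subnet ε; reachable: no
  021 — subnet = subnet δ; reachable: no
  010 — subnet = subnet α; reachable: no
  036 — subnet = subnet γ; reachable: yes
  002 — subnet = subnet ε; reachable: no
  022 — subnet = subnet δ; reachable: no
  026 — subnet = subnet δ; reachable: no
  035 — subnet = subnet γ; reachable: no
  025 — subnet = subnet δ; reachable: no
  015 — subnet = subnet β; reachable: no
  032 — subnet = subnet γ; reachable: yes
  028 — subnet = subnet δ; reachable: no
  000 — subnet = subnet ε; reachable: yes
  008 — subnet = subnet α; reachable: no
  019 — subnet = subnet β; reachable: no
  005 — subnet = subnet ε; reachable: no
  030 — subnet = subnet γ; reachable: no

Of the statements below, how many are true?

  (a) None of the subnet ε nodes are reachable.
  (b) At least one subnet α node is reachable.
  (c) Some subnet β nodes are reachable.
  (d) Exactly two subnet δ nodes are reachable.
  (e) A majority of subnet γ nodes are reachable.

3

(a) subnet ε: |A| = 7, |A ∩ B| = 1; needs A ∩ B = ∅ (|A ∩ B| = 0) — false.
(b) subnet α: |A| = 5, |A ∩ B| = 1; needs A ∩ B ≠ ∅ (|A ∩ B| ≥ 1) — true.
(c) subnet β: |A| = 8, |A ∩ B| = 1; needs A ∩ B ≠ ∅ (|A ∩ B| ≥ 1) — true.
(d) subnet δ: |A| = 9, |A ∩ B| = 2; needs |A ∩ B| = 2 — true.
(e) subnet γ: |A| = 9, |A ∩ B| = 4; needs |A ∩ B| > |A ∖ B| — false.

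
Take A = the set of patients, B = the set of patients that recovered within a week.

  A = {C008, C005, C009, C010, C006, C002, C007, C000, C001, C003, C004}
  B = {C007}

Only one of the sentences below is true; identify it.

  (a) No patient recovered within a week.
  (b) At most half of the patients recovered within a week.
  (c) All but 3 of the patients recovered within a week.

(b)

|A| = 11, |A ∩ B| = 1, |A ∖ B| = 10.
(a) requires A ∩ B = ∅ (|A ∩ B| = 0): false.
(b) requires |A ∩ B| ≤ |A ∖ B|: true.
(c) requires |A ∖ B| = 3: false.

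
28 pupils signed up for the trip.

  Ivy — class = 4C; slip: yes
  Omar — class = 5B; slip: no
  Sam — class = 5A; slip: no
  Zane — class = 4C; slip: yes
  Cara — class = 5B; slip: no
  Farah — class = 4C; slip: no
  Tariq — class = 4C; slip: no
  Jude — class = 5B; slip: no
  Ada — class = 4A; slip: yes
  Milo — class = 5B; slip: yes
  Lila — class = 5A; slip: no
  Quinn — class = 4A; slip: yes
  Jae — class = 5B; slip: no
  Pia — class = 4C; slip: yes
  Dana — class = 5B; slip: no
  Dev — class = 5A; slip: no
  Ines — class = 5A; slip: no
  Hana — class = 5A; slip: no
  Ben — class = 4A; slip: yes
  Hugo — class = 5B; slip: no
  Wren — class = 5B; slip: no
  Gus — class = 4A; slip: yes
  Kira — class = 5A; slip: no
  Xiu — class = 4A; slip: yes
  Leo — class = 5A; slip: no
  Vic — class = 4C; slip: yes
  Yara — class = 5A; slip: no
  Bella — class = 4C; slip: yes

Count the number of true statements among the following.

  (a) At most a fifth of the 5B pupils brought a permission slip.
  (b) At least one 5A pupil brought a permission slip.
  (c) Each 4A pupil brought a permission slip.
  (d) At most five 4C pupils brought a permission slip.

3

(a) 5B: |A| = 8, |A ∩ B| = 1; needs |A ∩ B| / |A| ≤ 1/5 — true.
(b) 5A: |A| = 8, |A ∩ B| = 0; needs A ∩ B ≠ ∅ (|A ∩ B| ≥ 1) — false.
(c) 4A: |A| = 5, |A ∩ B| = 5; needs A ⊆ B, i.e. every element of A is in B (|A ∖ B| = 0) — true.
(d) 4C: |A| = 7, |A ∩ B| = 5; needs |A ∩ B| ≤ 5 — true.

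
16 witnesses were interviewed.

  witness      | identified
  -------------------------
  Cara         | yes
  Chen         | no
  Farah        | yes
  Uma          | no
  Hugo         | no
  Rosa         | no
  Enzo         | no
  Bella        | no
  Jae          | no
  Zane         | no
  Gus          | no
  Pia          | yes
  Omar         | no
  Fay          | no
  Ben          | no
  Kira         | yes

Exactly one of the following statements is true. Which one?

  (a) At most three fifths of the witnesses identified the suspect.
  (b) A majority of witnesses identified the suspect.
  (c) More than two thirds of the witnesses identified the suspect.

(a)

|A| = 16, |A ∩ B| = 4, |A ∖ B| = 12.
(a) requires |A ∩ B| / |A| ≤ 3/5: true.
(b) requires |A ∩ B| > |A ∖ B|: false.
(c) requires |A ∩ B| / |A| > 2/3: false.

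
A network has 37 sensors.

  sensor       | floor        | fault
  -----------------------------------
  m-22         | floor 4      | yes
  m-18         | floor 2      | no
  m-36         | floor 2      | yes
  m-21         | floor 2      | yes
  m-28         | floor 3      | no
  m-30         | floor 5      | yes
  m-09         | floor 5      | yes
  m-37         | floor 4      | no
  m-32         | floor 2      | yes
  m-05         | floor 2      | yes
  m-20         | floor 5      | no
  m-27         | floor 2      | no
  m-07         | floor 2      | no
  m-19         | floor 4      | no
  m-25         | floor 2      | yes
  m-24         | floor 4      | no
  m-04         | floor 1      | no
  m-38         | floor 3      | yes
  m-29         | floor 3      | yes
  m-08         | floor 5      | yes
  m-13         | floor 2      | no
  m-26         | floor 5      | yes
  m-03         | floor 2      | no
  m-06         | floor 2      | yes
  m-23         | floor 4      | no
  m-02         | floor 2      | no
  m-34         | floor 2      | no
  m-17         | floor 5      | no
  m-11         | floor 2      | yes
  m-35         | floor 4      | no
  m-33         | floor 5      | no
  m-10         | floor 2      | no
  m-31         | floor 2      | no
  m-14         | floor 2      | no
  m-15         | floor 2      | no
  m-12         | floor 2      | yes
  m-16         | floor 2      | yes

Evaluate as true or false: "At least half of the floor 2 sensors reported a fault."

False

Truth condition: |A ∩ B| ≥ |A ∖ B|.
|A| = 20, |A ∩ B| = 9, |A ∖ B| = 11.
9 < 11, so the statement is false.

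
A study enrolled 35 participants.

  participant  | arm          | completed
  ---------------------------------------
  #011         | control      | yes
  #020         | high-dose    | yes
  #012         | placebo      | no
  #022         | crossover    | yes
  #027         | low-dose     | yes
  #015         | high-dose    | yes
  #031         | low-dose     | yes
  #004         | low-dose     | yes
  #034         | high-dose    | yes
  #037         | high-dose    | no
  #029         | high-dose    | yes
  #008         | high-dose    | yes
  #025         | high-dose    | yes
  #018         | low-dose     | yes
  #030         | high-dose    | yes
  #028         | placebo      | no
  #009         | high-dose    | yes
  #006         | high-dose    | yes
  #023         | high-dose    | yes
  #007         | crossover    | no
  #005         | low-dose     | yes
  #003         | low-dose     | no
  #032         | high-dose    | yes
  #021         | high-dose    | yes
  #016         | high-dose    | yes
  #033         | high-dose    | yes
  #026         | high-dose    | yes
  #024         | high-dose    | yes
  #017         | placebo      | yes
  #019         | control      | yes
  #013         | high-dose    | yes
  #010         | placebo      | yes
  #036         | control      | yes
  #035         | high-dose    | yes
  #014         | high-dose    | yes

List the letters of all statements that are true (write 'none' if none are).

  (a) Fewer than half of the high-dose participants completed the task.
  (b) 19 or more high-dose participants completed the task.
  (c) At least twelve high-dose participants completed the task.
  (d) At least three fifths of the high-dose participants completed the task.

|A| = 20, |A ∩ B| = 19, |A ∖ B| = 1.
(a) |A ∩ B| < |A ∖ B|: fails.
(b) |A ∩ B| ≥ 19: holds.
(c) |A ∩ B| ≥ 12: holds.
(d) |A ∩ B| / |A| ≥ 3/5: holds.

(b), (c), (d)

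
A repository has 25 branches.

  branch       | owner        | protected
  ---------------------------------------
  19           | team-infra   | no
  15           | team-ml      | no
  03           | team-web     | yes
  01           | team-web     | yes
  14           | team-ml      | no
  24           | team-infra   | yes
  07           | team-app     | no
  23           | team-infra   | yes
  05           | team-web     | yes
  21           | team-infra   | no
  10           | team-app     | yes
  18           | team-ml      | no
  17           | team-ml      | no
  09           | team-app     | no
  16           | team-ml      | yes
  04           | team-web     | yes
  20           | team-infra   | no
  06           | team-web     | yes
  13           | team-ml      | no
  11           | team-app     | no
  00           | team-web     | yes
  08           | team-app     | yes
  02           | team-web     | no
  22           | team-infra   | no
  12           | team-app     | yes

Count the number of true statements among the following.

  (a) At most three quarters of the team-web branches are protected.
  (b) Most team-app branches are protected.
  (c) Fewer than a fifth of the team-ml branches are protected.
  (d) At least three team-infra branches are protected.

1

(a) team-web: |A| = 7, |A ∩ B| = 6; needs |A ∩ B| / |A| ≤ 3/4 — false.
(b) team-app: |A| = 6, |A ∩ B| = 3; needs |A ∩ B| > |A ∖ B| — false.
(c) team-ml: |A| = 6, |A ∩ B| = 1; needs |A ∩ B| / |A| < 1/5 — true.
(d) team-infra: |A| = 6, |A ∩ B| = 2; needs |A ∩ B| ≥ 3 — false.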